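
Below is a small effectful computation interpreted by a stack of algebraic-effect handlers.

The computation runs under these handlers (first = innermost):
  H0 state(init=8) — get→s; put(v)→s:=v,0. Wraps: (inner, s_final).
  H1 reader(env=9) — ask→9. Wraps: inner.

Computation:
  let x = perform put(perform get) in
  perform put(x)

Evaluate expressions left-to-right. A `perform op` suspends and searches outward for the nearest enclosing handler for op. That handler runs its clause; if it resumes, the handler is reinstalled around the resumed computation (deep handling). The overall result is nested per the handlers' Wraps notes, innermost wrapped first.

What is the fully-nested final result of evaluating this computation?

Step-by-step:
get @ H0 ⇒ 8
put(8) @ H0 ⇒ s:=8
put(0) @ H0 ⇒ s:=0
H0 returns (0, 0)
H1 returns (0, 0)
= (0, 0)

Answer: (0, 0)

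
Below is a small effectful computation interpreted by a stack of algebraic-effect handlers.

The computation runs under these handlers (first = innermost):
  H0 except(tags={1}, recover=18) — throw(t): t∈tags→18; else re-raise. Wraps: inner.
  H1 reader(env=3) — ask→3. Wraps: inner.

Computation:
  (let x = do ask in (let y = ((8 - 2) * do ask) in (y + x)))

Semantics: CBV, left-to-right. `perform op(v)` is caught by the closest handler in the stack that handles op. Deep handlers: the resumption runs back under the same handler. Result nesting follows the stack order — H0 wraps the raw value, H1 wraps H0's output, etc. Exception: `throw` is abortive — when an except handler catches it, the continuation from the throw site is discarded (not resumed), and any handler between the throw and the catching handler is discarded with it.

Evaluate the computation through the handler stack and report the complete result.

Answer: 21

Step-by-step:
ask @ H1 ⇒ 3
ask @ H1 ⇒ 3
H0 returns 21
H1 returns 21
= 21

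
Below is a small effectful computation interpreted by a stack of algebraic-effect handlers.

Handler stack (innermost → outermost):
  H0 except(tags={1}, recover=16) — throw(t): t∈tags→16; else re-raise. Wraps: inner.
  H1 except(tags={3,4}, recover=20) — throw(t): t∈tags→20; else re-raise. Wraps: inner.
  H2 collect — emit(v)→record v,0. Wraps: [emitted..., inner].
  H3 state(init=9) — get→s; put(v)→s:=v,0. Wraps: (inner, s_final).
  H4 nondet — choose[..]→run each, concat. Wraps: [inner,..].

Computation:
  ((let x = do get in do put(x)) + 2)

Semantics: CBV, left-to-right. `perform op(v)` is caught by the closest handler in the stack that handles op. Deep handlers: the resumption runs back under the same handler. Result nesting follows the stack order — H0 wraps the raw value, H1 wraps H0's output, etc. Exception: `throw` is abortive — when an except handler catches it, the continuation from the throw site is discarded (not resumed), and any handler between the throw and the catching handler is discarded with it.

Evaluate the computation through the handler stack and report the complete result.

Answer: [([2], 9)]

Evaluation trace:
get @ H3 ⇒ 9
put(9) @ H3 ⇒ s:=9
H0 returns 2
H1 returns 2
H2 returns [2]
H3 returns ([2], 9)
H4 returns [([2], 9)]
= [([2], 9)]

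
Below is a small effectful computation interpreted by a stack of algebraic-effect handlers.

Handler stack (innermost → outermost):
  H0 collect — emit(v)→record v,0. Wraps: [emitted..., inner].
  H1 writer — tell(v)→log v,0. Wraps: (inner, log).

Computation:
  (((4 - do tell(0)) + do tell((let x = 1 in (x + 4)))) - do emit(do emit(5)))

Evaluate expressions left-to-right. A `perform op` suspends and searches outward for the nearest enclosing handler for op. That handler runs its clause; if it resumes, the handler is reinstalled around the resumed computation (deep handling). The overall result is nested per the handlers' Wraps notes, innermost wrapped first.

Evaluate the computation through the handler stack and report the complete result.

Answer: ([5, 0, 4], (0, 5))

Working:
tell(0) @ H1 ⇒ log+=0
tell(5) @ H1 ⇒ log+=5
emit(5) @ H0 ⇒ out+=5
emit(0) @ H0 ⇒ out+=0
H0 returns [5, 0, 4]
H1 returns ([5, 0, 4], (0, 5))
= ([5, 0, 4], (0, 5))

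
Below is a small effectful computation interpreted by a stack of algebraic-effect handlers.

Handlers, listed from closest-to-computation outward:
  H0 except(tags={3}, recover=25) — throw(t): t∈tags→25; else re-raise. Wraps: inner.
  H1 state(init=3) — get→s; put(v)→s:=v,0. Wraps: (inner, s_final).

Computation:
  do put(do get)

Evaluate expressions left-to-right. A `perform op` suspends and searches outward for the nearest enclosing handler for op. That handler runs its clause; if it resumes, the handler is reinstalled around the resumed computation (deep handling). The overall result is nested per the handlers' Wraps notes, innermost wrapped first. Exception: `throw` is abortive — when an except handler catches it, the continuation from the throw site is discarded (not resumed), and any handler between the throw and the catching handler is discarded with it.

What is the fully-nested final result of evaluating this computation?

Step-by-step:
get @ H1 ⇒ 3
put(3) @ H1 ⇒ s:=3
H0 returns 0
H1 returns (0, 3)
= (0, 3)

Answer: (0, 3)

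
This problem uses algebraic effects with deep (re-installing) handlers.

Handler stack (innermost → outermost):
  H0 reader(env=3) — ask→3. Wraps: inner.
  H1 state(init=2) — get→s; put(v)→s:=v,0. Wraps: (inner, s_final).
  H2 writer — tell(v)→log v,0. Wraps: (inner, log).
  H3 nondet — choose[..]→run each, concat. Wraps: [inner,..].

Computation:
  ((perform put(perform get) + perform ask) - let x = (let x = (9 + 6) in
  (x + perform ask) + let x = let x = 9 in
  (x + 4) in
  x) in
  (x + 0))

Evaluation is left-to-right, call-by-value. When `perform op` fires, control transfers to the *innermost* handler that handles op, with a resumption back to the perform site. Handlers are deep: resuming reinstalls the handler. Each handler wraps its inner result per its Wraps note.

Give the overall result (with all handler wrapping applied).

Evaluation trace:
get @ H1 ⇒ 2
put(2) @ H1 ⇒ s:=2
ask @ H0 ⇒ 3
ask @ H0 ⇒ 3
H0 returns -28
H1 returns (-28, 2)
H2 returns ((-28, 2), ())
H3 returns [((-28, 2), ())]
= [((-28, 2), ())]

Answer: [((-28, 2), ())]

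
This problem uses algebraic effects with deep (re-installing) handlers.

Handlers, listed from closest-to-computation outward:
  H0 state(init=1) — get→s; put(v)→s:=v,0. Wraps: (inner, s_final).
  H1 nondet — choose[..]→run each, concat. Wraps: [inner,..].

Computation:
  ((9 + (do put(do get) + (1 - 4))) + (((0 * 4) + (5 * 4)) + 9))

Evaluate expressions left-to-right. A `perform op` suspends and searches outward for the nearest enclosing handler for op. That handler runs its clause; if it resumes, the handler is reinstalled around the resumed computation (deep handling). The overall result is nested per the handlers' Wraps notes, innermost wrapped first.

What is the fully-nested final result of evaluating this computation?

Answer: [(35, 1)]

Step-by-step:
get @ H0 ⇒ 1
put(1) @ H0 ⇒ s:=1
H0 returns (35, 1)
H1 returns [(35, 1)]
= [(35, 1)]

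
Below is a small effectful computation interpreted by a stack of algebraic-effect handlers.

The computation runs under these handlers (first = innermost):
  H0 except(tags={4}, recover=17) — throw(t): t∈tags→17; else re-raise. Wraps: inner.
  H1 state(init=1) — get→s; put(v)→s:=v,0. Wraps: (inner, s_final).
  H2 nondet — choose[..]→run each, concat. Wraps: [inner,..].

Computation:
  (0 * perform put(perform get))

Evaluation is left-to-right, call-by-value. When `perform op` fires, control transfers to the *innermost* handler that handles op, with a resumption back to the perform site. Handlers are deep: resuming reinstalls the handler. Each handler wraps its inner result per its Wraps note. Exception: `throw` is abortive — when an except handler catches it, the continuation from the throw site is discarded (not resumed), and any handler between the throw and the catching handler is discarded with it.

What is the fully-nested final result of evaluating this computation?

Working:
get @ H1 ⇒ 1
put(1) @ H1 ⇒ s:=1
H0 returns 0
H1 returns (0, 1)
H2 returns [(0, 1)]
= [(0, 1)]

Answer: [(0, 1)]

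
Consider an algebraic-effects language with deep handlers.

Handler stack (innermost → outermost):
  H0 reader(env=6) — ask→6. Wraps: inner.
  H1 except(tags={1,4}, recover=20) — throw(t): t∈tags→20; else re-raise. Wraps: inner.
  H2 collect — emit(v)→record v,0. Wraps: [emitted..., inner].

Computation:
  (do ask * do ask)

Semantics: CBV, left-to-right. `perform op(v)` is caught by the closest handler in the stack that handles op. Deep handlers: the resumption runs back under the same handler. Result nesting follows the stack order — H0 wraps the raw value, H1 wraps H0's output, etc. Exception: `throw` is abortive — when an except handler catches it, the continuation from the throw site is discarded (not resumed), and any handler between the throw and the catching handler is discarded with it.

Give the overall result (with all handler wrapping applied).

Answer: [36]

Step-by-step:
ask @ H0 ⇒ 6
ask @ H0 ⇒ 6
H0 returns 36
H1 returns 36
H2 returns [36]
= [36]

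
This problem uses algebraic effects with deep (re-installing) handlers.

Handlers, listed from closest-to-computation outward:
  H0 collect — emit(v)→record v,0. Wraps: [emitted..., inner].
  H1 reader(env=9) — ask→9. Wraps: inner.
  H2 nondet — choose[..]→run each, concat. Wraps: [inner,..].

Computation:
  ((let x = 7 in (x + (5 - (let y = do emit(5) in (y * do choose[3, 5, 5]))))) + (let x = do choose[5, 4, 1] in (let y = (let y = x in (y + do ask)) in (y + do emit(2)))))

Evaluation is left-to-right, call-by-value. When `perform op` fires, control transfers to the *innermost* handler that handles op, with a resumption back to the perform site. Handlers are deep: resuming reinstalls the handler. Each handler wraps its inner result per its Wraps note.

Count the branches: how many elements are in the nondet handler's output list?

Step-by-step:
emit(5) @ H0 ⇒ out+=5
choose[3, 5, 5] @ H2
  branch[0] choose=3:
    choose[5, 4, 1] @ H2
      branch[0] choose=5:
        ask @ H1 ⇒ 9
        emit(2) @ H0 ⇒ out+=2
        H0 returns [5, 2, 26]
        H1 returns [5, 2, 26]
        H2 returns [[5, 2, 26]]
      branch[1] choose=4:
        ask @ H1 ⇒ 9
        emit(2) @ H0 ⇒ out+=2
        H0 returns [5, 2, 25]
        H1 returns [5, 2, 25]
        H2 returns [[5, 2, 25]]
      branch[2] choose=1:
        ask @ H1 ⇒ 9
        emit(2) @ H0 ⇒ out+=2
        H0 returns [5, 2, 22]
        H1 returns [5, 2, 22]
        H2 returns [[5, 2, 22]]
  branch[1] choose=5:
    choose[5, 4, 1] @ H2
      branch[0] choose=5:
        ask @ H1 ⇒ 9
        emit(2) @ H0 ⇒ out+=2
        H0 returns [5, 2, 26]
        H1 returns [5, 2, 26]
        H2 returns [[5, 2, 26]]
      branch[1] choose=4:
        ask @ H1 ⇒ 9
        emit(2) @ H0 ⇒ out+=2
        H0 returns [5, 2, 25]
        H1 returns [5, 2, 25]
        H2 returns [[5, 2, 25]]
      branch[2] choose=1:
        ask @ H1 ⇒ 9
        emit(2) @ H0 ⇒ out+=2
        H0 returns [5, 2, 22]
        H1 returns [5, 2, 22]
        H2 returns [[5, 2, 22]]
  branch[2] choose=5:
    choose[5, 4, 1] @ H2
      branch[0] choose=5:
        ask @ H1 ⇒ 9
        emit(2) @ H0 ⇒ out+=2
        H0 returns [5, 2, 26]
        H1 returns [5, 2, 26]
        H2 returns [[5, 2, 26]]
      branch[1] choose=4:
        ask @ H1 ⇒ 9
        emit(2) @ H0 ⇒ out+=2
        H0 returns [5, 2, 25]
        H1 returns [5, 2, 25]
        H2 returns [[5, 2, 25]]
      branch[2] choose=1:
        ask @ H1 ⇒ 9
        emit(2) @ H0 ⇒ out+=2
        H0 returns [5, 2, 22]
        H1 returns [5, 2, 22]
        H2 returns [[5, 2, 22]]
= [[5, 2, 26], [5, 2, 25], [5, 2, 22], [5, 2, 26], [5, 2, 25], [5, 2, 22], [5, 2, 26], [5, 2, 25], [5, 2, 22]]

Answer: 9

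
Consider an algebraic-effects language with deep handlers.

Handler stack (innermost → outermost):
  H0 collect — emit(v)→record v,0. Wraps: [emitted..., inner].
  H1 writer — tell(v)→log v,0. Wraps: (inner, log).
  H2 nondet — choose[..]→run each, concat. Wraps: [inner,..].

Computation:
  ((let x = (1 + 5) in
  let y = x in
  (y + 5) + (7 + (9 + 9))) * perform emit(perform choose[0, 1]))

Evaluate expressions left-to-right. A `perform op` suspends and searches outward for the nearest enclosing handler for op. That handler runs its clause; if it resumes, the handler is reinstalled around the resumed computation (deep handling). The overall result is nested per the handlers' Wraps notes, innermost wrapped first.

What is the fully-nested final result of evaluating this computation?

Working:
choose[0, 1] @ H2
  branch[0] choose=0:
    emit(0) @ H0 ⇒ out+=0
    H0 returns [0, 0]
    H1 returns ([0, 0], ())
    H2 returns [([0, 0], ())]
  branch[1] choose=1:
    emit(1) @ H0 ⇒ out+=1
    H0 returns [1, 0]
    H1 returns ([1, 0], ())
    H2 returns [([1, 0], ())]
= [([0, 0], ()), ([1, 0], ())]

Answer: [([0, 0], ()), ([1, 0], ())]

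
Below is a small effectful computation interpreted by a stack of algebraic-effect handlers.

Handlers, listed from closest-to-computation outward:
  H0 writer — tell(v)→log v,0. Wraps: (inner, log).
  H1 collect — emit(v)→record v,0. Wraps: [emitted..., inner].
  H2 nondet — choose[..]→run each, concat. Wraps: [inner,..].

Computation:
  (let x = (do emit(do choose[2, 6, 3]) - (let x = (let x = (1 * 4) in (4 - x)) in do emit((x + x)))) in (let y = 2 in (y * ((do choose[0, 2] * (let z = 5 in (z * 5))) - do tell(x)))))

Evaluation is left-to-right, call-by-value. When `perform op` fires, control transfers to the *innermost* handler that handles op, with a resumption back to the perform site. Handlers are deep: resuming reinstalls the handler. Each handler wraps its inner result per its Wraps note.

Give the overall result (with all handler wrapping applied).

Step-by-step:
choose[2, 6, 3] @ H2
  branch[0] choose=2:
    emit(2) @ H1 ⇒ out+=2
    emit(0) @ H1 ⇒ out+=0
    choose[0, 2] @ H2
      branch[0] choose=0:
        tell(0) @ H0 ⇒ log+=0
        H0 returns (0, (0))
        H1 returns [2, 0, (0, (0))]
        H2 returns [[2, 0, (0, (0))]]
      branch[1] choose=2:
        tell(0) @ H0 ⇒ log+=0
        H0 returns (100, (0))
        H1 returns [2, 0, (100, (0))]
        H2 returns [[2, 0, (100, (0))]]
  branch[1] choose=6:
    emit(6) @ H1 ⇒ out+=6
    emit(0) @ H1 ⇒ out+=0
    choose[0, 2] @ H2
      branch[0] choose=0:
        tell(0) @ H0 ⇒ log+=0
        H0 returns (0, (0))
        H1 returns [6, 0, (0, (0))]
        H2 returns [[6, 0, (0, (0))]]
      branch[1] choose=2:
        tell(0) @ H0 ⇒ log+=0
        H0 returns (100, (0))
        H1 returns [6, 0, (100, (0))]
        H2 returns [[6, 0, (100, (0))]]
  branch[2] choose=3:
    emit(3) @ H1 ⇒ out+=3
    emit(0) @ H1 ⇒ out+=0
    choose[0, 2] @ H2
      branch[0] choose=0:
        tell(0) @ H0 ⇒ log+=0
        H0 returns (0, (0))
        H1 returns [3, 0, (0, (0))]
        H2 returns [[3, 0, (0, (0))]]
      branch[1] choose=2:
        tell(0) @ H0 ⇒ log+=0
        H0 returns (100, (0))
        H1 returns [3, 0, (100, (0))]
        H2 returns [[3, 0, (100, (0))]]
= [[2, 0, (0, (0))], [2, 0, (100, (0))], [6, 0, (0, (0))], [6, 0, (100, (0))], [3, 0, (0, (0))], [3, 0, (100, (0))]]

Answer: [[2, 0, (0, (0))], [2, 0, (100, (0))], [6, 0, (0, (0))], [6, 0, (100, (0))], [3, 0, (0, (0))], [3, 0, (100, (0))]]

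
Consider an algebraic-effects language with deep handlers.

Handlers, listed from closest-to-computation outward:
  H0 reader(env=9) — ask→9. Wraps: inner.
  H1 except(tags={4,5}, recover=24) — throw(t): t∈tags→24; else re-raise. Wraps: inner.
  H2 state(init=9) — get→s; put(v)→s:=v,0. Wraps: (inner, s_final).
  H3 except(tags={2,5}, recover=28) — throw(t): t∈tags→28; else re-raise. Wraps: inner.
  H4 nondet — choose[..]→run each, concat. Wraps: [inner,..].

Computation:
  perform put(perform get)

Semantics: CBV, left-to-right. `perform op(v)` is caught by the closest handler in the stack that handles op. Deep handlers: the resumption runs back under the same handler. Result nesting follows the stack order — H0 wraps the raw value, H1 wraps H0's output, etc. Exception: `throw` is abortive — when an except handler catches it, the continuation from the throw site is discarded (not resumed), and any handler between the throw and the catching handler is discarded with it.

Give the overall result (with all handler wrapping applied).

Answer: [(0, 9)]

Working:
get @ H2 ⇒ 9
put(9) @ H2 ⇒ s:=9
H0 returns 0
H1 returns 0
H2 returns (0, 9)
H3 returns (0, 9)
H4 returns [(0, 9)]
= [(0, 9)]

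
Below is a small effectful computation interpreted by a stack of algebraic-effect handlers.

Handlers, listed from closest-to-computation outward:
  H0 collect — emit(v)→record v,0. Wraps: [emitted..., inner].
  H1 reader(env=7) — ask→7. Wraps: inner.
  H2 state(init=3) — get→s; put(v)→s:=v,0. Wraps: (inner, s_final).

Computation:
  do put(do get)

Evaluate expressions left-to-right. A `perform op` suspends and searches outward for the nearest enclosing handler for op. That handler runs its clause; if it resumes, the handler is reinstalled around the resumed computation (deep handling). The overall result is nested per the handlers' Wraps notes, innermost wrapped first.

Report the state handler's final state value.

Evaluation trace:
get @ H2 ⇒ 3
put(3) @ H2 ⇒ s:=3
H0 returns [0]
H1 returns [0]
H2 returns ([0], 3)
= ([0], 3)

Answer: 3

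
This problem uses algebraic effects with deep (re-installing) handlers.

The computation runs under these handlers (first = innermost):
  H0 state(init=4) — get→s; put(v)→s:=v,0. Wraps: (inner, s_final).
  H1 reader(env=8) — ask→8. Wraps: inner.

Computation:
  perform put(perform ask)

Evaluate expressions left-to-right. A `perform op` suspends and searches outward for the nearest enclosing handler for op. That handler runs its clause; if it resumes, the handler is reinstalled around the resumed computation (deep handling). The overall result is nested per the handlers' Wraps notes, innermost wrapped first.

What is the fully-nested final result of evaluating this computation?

Answer: (0, 8)

Step-by-step:
ask @ H1 ⇒ 8
put(8) @ H0 ⇒ s:=8
H0 returns (0, 8)
H1 returns (0, 8)
= (0, 8)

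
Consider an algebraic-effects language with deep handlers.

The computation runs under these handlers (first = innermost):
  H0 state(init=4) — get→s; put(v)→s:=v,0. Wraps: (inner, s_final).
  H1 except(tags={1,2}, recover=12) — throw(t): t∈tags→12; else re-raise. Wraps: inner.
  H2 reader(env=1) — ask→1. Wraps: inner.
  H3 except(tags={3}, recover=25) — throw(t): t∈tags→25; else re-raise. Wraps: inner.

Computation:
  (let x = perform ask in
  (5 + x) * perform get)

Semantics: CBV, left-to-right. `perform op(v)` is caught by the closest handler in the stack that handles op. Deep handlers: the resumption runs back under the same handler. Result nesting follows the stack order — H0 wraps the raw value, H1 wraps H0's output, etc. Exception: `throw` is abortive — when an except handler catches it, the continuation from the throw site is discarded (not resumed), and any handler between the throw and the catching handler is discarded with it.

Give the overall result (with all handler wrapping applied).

Answer: (24, 4)

Working:
ask @ H2 ⇒ 1
get @ H0 ⇒ 4
H0 returns (24, 4)
H1 returns (24, 4)
H2 returns (24, 4)
H3 returns (24, 4)
= (24, 4)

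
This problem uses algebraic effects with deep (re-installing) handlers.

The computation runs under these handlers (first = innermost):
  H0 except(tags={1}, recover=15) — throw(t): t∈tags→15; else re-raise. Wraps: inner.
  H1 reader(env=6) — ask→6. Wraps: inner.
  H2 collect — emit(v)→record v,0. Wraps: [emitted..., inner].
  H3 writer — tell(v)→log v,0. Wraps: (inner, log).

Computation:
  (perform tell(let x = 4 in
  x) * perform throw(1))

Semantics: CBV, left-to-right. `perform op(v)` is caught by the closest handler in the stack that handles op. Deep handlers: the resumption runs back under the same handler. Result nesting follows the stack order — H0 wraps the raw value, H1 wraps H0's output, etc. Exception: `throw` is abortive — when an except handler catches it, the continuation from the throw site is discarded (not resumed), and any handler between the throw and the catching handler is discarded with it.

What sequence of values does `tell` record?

Step-by-step:
tell(4) @ H3 ⇒ log+=4
throw(1) @ H0 caught ⇒ 15
H1 returns 15
H2 returns [15]
H3 returns ([15], (4))
= ([15], (4))

Answer: (4)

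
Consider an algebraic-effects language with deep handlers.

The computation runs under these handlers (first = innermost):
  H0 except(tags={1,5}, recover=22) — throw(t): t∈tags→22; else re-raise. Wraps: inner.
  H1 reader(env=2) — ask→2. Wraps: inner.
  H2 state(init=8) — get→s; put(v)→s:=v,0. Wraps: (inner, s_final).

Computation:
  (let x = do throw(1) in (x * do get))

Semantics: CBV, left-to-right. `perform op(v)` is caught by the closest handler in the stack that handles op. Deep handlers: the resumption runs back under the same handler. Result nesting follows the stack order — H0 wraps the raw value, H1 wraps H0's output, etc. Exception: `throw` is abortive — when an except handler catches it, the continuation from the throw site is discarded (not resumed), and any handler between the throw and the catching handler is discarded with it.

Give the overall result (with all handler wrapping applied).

Answer: (22, 8)

Working:
throw(1) @ H0 caught ⇒ 22
H1 returns 22
H2 returns (22, 8)
= (22, 8)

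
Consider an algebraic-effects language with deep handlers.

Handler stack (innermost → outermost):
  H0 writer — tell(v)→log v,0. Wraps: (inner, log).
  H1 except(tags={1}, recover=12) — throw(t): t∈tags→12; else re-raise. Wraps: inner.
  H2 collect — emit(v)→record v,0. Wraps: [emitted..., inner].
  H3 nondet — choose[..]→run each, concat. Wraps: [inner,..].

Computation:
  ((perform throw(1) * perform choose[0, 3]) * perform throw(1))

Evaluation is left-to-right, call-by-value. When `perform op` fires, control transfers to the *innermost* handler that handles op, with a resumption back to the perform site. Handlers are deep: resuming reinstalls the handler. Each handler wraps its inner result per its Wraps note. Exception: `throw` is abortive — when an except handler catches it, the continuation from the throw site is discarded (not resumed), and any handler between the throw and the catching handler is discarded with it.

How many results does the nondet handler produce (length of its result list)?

Answer: 1

Working:
throw(1) @ H1 caught ⇒ 12
H2 returns [12]
H3 returns [[12]]
= [[12]]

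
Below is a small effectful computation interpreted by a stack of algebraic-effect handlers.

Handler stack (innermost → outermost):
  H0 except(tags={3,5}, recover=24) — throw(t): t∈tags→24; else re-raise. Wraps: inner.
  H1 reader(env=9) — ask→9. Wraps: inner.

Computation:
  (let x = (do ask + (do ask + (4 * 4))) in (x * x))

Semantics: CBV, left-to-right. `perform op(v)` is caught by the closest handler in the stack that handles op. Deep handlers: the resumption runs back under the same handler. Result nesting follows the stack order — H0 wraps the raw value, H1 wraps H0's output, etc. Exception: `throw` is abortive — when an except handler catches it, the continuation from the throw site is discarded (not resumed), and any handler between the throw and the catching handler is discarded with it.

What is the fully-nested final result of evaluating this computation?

Answer: 1156

Evaluation trace:
ask @ H1 ⇒ 9
ask @ H1 ⇒ 9
H0 returns 1156
H1 returns 1156
= 1156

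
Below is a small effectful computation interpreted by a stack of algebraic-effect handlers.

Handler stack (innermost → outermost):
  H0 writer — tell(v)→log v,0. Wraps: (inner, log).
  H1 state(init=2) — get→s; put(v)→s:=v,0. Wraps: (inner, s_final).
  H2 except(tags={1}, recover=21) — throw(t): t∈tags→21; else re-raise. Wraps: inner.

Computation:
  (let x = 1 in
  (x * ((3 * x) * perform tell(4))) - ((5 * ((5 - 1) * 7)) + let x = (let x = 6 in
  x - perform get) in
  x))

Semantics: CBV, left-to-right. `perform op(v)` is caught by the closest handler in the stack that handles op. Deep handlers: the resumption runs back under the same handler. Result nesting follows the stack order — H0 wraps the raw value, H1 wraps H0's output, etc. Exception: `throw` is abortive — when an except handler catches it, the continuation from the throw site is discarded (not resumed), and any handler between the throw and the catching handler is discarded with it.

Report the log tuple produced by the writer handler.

Working:
tell(4) @ H0 ⇒ log+=4
get @ H1 ⇒ 2
H0 returns (-144, (4))
H1 returns ((-144, (4)), 2)
H2 returns ((-144, (4)), 2)
= ((-144, (4)), 2)

Answer: (4)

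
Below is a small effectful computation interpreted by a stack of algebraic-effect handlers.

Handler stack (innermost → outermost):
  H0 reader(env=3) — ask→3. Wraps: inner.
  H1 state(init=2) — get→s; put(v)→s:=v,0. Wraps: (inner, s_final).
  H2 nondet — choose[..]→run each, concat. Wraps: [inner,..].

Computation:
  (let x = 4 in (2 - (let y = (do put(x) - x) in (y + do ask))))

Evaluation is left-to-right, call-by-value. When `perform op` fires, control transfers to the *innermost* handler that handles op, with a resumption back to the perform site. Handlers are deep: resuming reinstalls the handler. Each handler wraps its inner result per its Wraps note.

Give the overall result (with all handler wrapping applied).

Working:
put(4) @ H1 ⇒ s:=4
ask @ H0 ⇒ 3
H0 returns 3
H1 returns (3, 4)
H2 returns [(3, 4)]
= [(3, 4)]

Answer: [(3, 4)]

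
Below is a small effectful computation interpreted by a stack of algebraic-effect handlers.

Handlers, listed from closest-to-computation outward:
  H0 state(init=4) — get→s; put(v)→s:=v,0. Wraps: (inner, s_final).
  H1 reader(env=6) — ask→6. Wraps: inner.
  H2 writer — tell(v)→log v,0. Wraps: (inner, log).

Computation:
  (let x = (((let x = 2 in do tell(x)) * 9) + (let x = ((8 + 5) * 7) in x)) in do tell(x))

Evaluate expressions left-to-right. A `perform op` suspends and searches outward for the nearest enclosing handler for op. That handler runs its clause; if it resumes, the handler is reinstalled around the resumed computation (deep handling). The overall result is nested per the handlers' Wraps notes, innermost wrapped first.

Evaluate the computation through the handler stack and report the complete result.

Working:
tell(2) @ H2 ⇒ log+=2
tell(91) @ H2 ⇒ log+=91
H0 returns (0, 4)
H1 returns (0, 4)
H2 returns ((0, 4), (2, 91))
= ((0, 4), (2, 91))

Answer: ((0, 4), (2, 91))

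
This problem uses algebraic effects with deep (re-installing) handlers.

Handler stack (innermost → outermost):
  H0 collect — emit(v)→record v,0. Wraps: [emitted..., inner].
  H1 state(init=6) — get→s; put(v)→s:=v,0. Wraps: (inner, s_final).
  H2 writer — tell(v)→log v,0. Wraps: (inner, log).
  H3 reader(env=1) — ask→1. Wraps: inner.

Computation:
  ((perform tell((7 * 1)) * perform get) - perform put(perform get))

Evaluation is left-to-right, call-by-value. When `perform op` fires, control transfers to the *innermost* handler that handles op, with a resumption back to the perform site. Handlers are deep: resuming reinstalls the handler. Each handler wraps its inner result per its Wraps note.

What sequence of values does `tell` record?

Step-by-step:
tell(7) @ H2 ⇒ log+=7
get @ H1 ⇒ 6
get @ H1 ⇒ 6
put(6) @ H1 ⇒ s:=6
H0 returns [0]
H1 returns ([0], 6)
H2 returns (([0], 6), (7))
H3 returns (([0], 6), (7))
= (([0], 6), (7))

Answer: (7)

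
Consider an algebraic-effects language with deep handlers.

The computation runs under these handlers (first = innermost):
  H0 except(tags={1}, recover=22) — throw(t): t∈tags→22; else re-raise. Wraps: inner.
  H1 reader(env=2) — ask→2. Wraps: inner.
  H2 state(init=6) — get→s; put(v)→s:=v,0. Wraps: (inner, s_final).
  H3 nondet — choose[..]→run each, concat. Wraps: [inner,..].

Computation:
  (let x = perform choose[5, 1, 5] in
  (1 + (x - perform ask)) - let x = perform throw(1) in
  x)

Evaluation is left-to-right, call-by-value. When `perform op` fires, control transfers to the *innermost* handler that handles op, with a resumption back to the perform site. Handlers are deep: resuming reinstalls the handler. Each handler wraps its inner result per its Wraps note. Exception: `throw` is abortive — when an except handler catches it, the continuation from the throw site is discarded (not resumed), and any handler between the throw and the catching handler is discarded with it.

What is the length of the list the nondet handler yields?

Answer: 3

Evaluation trace:
choose[5, 1, 5] @ H3
  branch[0] choose=5:
    ask @ H1 ⇒ 2
    throw(1) @ H0 caught ⇒ 22
    H1 returns 22
    H2 returns (22, 6)
    H3 returns [(22, 6)]
  branch[1] choose=1:
    ask @ H1 ⇒ 2
    throw(1) @ H0 caught ⇒ 22
    H1 returns 22
    H2 returns (22, 6)
    H3 returns [(22, 6)]
  branch[2] choose=5:
    ask @ H1 ⇒ 2
    throw(1) @ H0 caught ⇒ 22
    H1 returns 22
    H2 returns (22, 6)
    H3 returns [(22, 6)]
= [(22, 6), (22, 6), (22, 6)]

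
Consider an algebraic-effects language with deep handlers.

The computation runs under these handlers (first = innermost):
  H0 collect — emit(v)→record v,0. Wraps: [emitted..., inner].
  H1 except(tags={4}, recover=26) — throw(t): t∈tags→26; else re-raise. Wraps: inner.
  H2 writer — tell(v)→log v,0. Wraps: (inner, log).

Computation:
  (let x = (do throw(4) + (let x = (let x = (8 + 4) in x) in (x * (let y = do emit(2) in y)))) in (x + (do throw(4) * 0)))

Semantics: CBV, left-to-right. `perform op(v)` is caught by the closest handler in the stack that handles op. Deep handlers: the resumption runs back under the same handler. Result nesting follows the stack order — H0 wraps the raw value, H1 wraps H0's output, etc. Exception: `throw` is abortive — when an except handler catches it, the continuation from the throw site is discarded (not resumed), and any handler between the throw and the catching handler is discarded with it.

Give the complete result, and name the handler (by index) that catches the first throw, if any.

Working:
throw(4) @ H1 caught ⇒ 26
H2 returns (26, ())
= (26, ())

Answer: (26, ()) ; first throw caught by: H1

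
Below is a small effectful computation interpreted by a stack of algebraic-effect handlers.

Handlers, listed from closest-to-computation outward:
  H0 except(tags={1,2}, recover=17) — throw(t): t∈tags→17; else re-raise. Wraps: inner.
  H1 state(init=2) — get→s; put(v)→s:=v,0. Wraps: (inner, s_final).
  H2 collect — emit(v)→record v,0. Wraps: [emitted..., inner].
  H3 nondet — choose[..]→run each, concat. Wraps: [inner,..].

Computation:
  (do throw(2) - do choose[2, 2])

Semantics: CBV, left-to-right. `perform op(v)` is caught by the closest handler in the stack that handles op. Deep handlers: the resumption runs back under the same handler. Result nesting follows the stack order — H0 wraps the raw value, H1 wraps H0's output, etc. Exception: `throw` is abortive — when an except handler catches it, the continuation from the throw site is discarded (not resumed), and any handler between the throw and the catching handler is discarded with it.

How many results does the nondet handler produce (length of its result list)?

Answer: 1

Evaluation trace:
throw(2) @ H0 caught ⇒ 17
H1 returns (17, 2)
H2 returns [(17, 2)]
H3 returns [[(17, 2)]]
= [[(17, 2)]]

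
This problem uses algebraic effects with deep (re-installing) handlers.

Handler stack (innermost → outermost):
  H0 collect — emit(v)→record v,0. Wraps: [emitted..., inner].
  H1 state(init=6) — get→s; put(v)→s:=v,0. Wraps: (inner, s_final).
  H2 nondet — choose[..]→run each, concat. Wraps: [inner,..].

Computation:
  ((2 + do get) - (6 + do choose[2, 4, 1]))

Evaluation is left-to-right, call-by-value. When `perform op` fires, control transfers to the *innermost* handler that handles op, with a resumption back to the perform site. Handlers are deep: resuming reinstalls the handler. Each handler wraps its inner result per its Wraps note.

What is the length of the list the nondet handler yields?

Step-by-step:
get @ H1 ⇒ 6
choose[2, 4, 1] @ H2
  branch[0] choose=2:
    H0 returns [0]
    H1 returns ([0], 6)
    H2 returns [([0], 6)]
  branch[1] choose=4:
    H0 returns [-2]
    H1 returns ([-2], 6)
    H2 returns [([-2], 6)]
  branch[2] choose=1:
    H0 returns [1]
    H1 returns ([1], 6)
    H2 returns [([1], 6)]
= [([0], 6), ([-2], 6), ([1], 6)]

Answer: 3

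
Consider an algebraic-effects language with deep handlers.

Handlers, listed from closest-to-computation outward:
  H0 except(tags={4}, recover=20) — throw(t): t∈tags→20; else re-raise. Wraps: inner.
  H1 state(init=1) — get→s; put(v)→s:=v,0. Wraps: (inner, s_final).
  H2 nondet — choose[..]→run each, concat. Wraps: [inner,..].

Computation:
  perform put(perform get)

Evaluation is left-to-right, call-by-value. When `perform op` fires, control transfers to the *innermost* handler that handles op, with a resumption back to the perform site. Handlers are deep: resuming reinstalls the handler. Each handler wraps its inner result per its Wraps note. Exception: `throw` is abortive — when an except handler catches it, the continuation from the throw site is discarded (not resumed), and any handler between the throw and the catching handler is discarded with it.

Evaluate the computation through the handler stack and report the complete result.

Evaluation trace:
get @ H1 ⇒ 1
put(1) @ H1 ⇒ s:=1
H0 returns 0
H1 returns (0, 1)
H2 returns [(0, 1)]
= [(0, 1)]

Answer: [(0, 1)]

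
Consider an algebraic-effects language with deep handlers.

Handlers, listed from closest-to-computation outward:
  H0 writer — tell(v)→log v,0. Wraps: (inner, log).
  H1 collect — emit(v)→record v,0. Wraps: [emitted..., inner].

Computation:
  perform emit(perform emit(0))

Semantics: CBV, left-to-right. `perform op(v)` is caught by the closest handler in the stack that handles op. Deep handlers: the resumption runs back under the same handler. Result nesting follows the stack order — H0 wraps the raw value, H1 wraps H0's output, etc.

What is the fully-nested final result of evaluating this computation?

Working:
emit(0) @ H1 ⇒ out+=0
emit(0) @ H1 ⇒ out+=0
H0 returns (0, ())
H1 returns [0, 0, (0, ())]
= [0, 0, (0, ())]

Answer: [0, 0, (0, ())]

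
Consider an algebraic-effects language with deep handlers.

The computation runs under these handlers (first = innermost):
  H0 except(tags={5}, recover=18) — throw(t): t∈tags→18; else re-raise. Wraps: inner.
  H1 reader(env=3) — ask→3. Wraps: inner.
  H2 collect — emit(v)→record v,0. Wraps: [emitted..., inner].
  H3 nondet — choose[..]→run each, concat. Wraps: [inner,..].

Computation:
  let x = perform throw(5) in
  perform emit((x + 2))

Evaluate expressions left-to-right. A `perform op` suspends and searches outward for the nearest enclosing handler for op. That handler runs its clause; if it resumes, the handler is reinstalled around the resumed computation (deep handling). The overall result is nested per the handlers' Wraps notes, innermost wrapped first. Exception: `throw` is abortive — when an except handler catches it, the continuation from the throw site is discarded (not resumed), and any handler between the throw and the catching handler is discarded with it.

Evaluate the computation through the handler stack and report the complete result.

Answer: [[18]]

Evaluation trace:
throw(5) @ H0 caught ⇒ 18
H1 returns 18
H2 returns [18]
H3 returns [[18]]
= [[18]]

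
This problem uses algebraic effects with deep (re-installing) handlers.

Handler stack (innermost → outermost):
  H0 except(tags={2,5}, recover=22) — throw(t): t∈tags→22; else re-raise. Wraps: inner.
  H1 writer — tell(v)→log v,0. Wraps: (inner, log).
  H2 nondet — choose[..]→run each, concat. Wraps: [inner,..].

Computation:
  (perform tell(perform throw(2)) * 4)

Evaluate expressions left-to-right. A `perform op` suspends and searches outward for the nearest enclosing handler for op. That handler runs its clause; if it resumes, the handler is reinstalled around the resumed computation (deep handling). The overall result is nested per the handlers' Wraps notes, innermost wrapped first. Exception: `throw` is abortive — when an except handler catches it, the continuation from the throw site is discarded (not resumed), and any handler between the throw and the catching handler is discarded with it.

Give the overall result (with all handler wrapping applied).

Evaluation trace:
throw(2) @ H0 caught ⇒ 22
H1 returns (22, ())
H2 returns [(22, ())]
= [(22, ())]

Answer: [(22, ())]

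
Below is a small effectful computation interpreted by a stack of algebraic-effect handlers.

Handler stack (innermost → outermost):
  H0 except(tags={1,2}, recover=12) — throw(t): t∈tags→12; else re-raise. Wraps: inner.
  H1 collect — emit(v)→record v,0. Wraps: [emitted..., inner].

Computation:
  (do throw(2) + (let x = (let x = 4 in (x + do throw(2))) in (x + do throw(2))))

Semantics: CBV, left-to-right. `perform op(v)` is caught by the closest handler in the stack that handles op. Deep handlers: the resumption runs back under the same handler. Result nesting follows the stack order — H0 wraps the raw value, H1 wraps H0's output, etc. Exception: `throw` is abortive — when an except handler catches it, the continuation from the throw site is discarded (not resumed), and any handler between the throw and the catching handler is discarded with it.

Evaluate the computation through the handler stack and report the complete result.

Step-by-step:
throw(2) @ H0 caught ⇒ 12
H1 returns [12]
= [12]

Answer: [12]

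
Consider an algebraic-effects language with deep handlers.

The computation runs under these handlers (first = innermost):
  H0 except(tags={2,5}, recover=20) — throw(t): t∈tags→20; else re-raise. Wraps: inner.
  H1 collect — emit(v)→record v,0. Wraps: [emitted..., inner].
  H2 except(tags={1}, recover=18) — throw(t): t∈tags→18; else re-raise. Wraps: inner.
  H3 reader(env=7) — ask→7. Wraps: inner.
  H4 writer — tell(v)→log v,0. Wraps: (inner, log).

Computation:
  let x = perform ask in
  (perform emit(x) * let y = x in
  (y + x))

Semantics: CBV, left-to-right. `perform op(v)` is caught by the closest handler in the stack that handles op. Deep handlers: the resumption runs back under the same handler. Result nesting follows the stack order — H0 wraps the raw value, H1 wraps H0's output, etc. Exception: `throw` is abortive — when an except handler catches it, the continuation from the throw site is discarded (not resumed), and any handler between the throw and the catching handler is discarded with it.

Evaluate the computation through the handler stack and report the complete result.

Answer: ([7, 0], ())

Step-by-step:
ask @ H3 ⇒ 7
emit(7) @ H1 ⇒ out+=7
H0 returns 0
H1 returns [7, 0]
H2 returns [7, 0]
H3 returns [7, 0]
H4 returns ([7, 0], ())
= ([7, 0], ())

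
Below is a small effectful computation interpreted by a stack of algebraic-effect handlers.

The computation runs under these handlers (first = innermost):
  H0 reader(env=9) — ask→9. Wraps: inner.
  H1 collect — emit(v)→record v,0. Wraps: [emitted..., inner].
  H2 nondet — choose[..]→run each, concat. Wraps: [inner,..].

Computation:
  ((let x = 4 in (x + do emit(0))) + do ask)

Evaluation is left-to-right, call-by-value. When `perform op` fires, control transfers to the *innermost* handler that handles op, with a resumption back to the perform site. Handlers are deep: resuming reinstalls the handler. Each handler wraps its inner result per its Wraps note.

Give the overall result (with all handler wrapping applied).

Step-by-step:
emit(0) @ H1 ⇒ out+=0
ask @ H0 ⇒ 9
H0 returns 13
H1 returns [0, 13]
H2 returns [[0, 13]]
= [[0, 13]]

Answer: [[0, 13]]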